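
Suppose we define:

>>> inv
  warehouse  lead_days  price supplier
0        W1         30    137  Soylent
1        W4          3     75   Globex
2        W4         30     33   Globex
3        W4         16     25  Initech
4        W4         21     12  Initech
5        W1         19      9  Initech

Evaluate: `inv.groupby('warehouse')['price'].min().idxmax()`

group by warehouse, min of price:
warehouse
W1     9
W4    12
Name: price, dtype: int64

W4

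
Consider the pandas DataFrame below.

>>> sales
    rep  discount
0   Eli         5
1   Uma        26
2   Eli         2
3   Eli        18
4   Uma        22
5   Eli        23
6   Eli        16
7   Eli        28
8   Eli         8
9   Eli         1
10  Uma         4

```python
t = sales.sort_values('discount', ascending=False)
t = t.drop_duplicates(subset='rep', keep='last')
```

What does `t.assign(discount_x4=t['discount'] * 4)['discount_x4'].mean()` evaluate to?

sort by discount descending:
    rep  discount
7   Eli        28
1   Uma        26
5   Eli        23
4   Uma        22
3   Eli        18
6   Eli        16
8   Eli         8
0   Eli         5
10  Uma         4
2   Eli         2
9   Eli         1
drop duplicate rep (keep=last):
    rep  discount
10  Uma         4
9   Eli         1
add column discount_x4 = t['discount'] * 4:
    rep  discount  discount_x4
10  Uma         4           16
9   Eli         1            4
Finally, mean of column 'discount_x4' = 10.0.

10.0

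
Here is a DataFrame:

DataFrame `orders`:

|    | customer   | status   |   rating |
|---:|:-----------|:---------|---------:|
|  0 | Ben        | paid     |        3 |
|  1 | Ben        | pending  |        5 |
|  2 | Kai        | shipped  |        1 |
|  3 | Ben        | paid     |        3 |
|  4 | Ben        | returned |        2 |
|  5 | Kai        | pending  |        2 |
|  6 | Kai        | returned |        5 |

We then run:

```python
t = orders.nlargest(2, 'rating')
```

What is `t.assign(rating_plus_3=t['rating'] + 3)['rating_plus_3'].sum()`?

16

take 2 rows with largest rating:
  customer    status  rating
1      Ben   pending       5
6      Kai  returned       5
add column rating_plus_3 = t['rating'] + 3:
  customer    status  rating  rating_plus_3
1      Ben   pending       5              8
6      Kai  returned       5              8
Taking the sum of column 'rating_plus_3' gives 16.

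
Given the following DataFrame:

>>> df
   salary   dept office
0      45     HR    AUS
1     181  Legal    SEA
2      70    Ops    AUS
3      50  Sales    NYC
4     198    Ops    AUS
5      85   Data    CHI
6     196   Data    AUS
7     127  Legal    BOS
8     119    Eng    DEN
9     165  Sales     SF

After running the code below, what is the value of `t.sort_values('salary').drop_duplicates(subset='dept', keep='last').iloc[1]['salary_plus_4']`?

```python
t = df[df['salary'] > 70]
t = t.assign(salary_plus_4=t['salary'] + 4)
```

169

filter rows where salary > 70:
   salary   dept office
1     181  Legal    SEA
4     198    Ops    AUS
5      85   Data    CHI
6     196   Data    AUS
7     127  Legal    BOS
8     119    Eng    DEN
9     165  Sales     SF
add column salary_plus_4 = t['salary'] + 4:
   salary   dept office  salary_plus_4
1     181  Legal    SEA            185
4     198    Ops    AUS            202
5      85   Data    CHI             89
6     196   Data    AUS            200
7     127  Legal    BOS            131
8     119    Eng    DEN            123
9     165  Sales     SF            169
sort by salary:
   salary   dept office  salary_plus_4
5      85   Data    CHI             89
8     119    Eng    DEN            123
7     127  Legal    BOS            131
9     165  Sales     SF            169
1     181  Legal    SEA            185
6     196   Data    AUS            200
4     198    Ops    AUS            202
drop duplicate dept (keep=last):
   salary   dept office  salary_plus_4
8     119    Eng    DEN            123
9     165  Sales     SF            169
1     181  Legal    SEA            185
6     196   Data    AUS            200
4     198    Ops    AUS            202
Finally, value at position 1, column 'salary_plus_4' = 169.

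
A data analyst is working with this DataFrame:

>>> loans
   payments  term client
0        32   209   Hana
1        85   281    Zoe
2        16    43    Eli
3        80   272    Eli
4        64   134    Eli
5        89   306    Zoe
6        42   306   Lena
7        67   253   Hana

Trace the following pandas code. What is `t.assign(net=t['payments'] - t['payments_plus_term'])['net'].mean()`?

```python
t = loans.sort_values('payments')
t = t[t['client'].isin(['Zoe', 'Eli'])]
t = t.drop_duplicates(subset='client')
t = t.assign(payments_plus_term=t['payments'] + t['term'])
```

sort by payments:
   payments  term client
2        16    43    Eli
0        32   209   Hana
6        42   306   Lena
4        64   134    Eli
7        67   253   Hana
3        80   272    Eli
1        85   281    Zoe
5        89   306    Zoe
filter rows where client in ['Zoe', 'Eli']:
   payments  term client
2        16    43    Eli
4        64   134    Eli
3        80   272    Eli
1        85   281    Zoe
5        89   306    Zoe
drop duplicate client (keep=first):
   payments  term client
2        16    43    Eli
1        85   281    Zoe
add column payments_plus_term = t['payments'] + t['term']:
   payments  term client  payments_plus_term
2        16    43    Eli                  59
1        85   281    Zoe                 366
add column net = t['payments'] - t['payments_plus_term']:
   payments  term client  payments_plus_term  net
2        16    43    Eli                  59  -43
1        85   281    Zoe                 366 -281
Finally, mean of column 'net' = -162.0.

-162.0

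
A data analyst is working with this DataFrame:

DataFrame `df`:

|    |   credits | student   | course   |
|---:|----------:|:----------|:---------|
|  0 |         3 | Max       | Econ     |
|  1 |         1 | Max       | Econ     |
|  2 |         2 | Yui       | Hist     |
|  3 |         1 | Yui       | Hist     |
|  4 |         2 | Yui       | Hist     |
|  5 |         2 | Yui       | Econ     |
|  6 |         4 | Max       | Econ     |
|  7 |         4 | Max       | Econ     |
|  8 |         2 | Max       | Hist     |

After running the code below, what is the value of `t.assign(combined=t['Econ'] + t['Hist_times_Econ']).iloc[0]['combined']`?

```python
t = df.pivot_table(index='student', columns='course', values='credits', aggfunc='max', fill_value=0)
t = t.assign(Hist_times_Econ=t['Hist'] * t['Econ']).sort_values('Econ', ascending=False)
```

12

pivot: rows=student, cols=course, max(credits):
course   Econ  Hist
student            
Max         4     2
Yui         2     2
add column Hist_times_Econ = t['Hist'] * t['Econ']:
course   Econ  Hist  Hist_times_Econ
student                             
Max         4     2                8
Yui         2     2                4
sort by Econ descending:
course   Econ  Hist  Hist_times_Econ
student                             
Max         4     2                8
Yui         2     2                4
add column combined = t['Econ'] + t['Hist_times_Econ']:
course   Econ  Hist  Hist_times_Econ  combined
student                                       
Max         4     2                8        12
Yui         2     2                4         6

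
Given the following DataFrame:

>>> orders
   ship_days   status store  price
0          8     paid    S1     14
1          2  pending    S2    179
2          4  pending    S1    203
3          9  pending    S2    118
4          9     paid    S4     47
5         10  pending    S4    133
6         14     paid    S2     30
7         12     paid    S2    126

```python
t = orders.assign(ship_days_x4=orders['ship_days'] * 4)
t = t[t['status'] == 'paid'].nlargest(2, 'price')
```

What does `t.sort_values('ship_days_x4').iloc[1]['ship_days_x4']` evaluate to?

48

add column ship_days_x4 = orders['ship_days'] * 4:
   ship_days   status store  price  ship_days_x4
0          8     paid    S1     14            32
1          2  pending    S2    179             8
2          4  pending    S1    203            16
3          9  pending    S2    118            36
4          9     paid    S4     47            36
5         10  pending    S4    133            40
6         14     paid    S2     30            56
7         12     paid    S2    126            48
filter rows where status == 'paid':
   ship_days status store  price  ship_days_x4
0          8   paid    S1     14            32
4          9   paid    S4     47            36
6         14   paid    S2     30            56
7         12   paid    S2    126            48
take 2 rows with largest price:
   ship_days status store  price  ship_days_x4
7         12   paid    S2    126            48
4          9   paid    S4     47            36
sort by ship_days_x4:
   ship_days status store  price  ship_days_x4
4          9   paid    S4     47            36
7         12   paid    S2    126            48
Finally, value at position 1, column 'ship_days_x4' = 48.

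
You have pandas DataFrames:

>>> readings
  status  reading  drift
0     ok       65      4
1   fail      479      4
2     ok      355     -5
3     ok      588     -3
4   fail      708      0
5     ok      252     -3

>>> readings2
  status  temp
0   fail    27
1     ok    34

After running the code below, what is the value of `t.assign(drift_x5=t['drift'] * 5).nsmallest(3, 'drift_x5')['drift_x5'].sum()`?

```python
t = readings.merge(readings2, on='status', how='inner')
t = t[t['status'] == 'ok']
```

-55

merge on 'status' (how='inner') → 6 rows:
  status  reading  drift  temp
0     ok       65      4    34
1   fail      479      4    27
2     ok      355     -5    34
3     ok      588     -3    34
4   fail      708      0    27
5     ok      252     -3    34
filter rows where status == 'ok':
  status  reading  drift  temp
0     ok       65      4    34
2     ok      355     -5    34
3     ok      588     -3    34
5     ok      252     -3    34
add column drift_x5 = t['drift'] * 5:
  status  reading  drift  temp  drift_x5
0     ok       65      4    34        20
2     ok      355     -5    34       -25
3     ok      588     -3    34       -15
5     ok      252     -3    34       -15
take 3 rows with smallest drift_x5:
  status  reading  drift  temp  drift_x5
2     ok      355     -5    34       -25
3     ok      588     -3    34       -15
5     ok      252     -3    34       -15
Reading off the sum of column 'drift_x5', we get -55.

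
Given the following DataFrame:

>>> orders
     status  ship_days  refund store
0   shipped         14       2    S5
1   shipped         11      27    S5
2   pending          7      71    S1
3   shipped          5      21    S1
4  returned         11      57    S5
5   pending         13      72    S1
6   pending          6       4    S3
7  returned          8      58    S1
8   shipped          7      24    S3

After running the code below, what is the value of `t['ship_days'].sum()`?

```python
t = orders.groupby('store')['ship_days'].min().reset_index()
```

22

group by store, min of ship_days:
store
S1     5
S3     6
S5    11
Name: ship_days, dtype: int64
reset_index():
  store  ship_days
0    S1          5
1    S3          6
2    S5         11
Reading off the sum of column 'ship_days', we get 22.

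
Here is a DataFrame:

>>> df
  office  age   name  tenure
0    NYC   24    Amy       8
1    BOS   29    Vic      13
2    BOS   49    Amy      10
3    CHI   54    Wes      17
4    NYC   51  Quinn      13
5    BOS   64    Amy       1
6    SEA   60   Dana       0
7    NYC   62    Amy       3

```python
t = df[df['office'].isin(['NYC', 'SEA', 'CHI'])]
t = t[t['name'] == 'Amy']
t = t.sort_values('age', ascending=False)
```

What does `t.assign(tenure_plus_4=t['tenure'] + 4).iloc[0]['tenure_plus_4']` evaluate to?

7

filter rows where office in ['NYC', 'SEA', 'CHI']:
  office  age   name  tenure
0    NYC   24    Amy       8
3    CHI   54    Wes      17
4    NYC   51  Quinn      13
6    SEA   60   Dana       0
7    NYC   62    Amy       3
filter rows where name == 'Amy':
  office  age name  tenure
0    NYC   24  Amy       8
7    NYC   62  Amy       3
sort by age descending:
  office  age name  tenure
7    NYC   62  Amy       3
0    NYC   24  Amy       8
add column tenure_plus_4 = t['tenure'] + 4:
  office  age name  tenure  tenure_plus_4
7    NYC   62  Amy       3              7
0    NYC   24  Amy       8             12
Hence 7.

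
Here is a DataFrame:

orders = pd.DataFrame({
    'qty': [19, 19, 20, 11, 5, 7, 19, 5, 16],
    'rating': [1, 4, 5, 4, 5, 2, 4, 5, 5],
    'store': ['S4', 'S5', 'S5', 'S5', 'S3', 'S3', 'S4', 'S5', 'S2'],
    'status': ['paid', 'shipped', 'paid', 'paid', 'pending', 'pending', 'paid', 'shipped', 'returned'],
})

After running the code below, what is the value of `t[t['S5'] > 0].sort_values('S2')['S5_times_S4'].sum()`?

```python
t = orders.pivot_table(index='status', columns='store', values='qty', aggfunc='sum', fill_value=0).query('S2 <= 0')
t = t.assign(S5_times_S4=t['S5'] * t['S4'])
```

1178

pivot: rows=status, cols=store, sum(qty):
store     S2  S3  S4  S5
status                  
paid       0   0  38  31
pending    0  12   0   0
returned  16   0   0   0
shipped    0   0   0  24
filter rows where S2 <= 0:
store    S2  S3  S4  S5
status                 
paid      0   0  38  31
pending   0  12   0   0
shipped   0   0   0  24
add column S5_times_S4 = t['S5'] * t['S4']:
store    S2  S3  S4  S5  S5_times_S4
status                              
paid      0   0  38  31         1178
pending   0  12   0   0            0
shipped   0   0   0  24            0
filter rows where S5 > 0:
store    S2  S3  S4  S5  S5_times_S4
status                              
paid      0   0  38  31         1178
shipped   0   0   0  24            0
sort by S2:
store    S2  S3  S4  S5  S5_times_S4
status                              
paid      0   0  38  31         1178
shipped   0   0   0  24            0
sum of column 'S5_times_S4' → 1178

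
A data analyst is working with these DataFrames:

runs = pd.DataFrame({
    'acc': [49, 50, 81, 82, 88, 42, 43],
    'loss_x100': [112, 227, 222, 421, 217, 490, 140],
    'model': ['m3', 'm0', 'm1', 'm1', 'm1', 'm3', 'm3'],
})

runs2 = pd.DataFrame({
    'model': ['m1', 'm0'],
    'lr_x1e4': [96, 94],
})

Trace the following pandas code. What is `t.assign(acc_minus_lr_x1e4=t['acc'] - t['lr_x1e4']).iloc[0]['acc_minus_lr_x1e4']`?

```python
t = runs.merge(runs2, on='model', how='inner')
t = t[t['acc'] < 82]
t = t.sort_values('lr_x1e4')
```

-44

merge on 'model' (how='inner') → 4 rows:
   acc  loss_x100 model  lr_x1e4
0   50        227    m0       94
1   81        222    m1       96
2   82        421    m1       96
3   88        217    m1       96
filter rows where acc < 82:
   acc  loss_x100 model  lr_x1e4
0   50        227    m0       94
1   81        222    m1       96
sort by lr_x1e4:
   acc  loss_x100 model  lr_x1e4
0   50        227    m0       94
1   81        222    m1       96
add column acc_minus_lr_x1e4 = t['acc'] - t['lr_x1e4']:
   acc  loss_x100 model  lr_x1e4  acc_minus_lr_x1e4
0   50        227    m0       94                -44
1   81        222    m1       96                -15
Reading off the value at position 0, column 'acc_minus_lr_x1e4', we get -44.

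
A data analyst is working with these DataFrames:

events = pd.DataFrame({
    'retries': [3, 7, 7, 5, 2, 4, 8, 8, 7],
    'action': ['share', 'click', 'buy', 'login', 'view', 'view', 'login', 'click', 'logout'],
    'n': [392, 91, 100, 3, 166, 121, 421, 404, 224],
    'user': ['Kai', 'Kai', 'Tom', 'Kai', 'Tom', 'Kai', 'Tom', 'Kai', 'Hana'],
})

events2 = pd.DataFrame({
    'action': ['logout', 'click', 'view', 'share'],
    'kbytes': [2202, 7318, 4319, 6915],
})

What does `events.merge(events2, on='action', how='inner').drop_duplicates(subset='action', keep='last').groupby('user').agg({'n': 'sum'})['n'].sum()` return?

merge on 'action' (how='inner') → 6 rows:
   retries  action    n  user  kbytes
0        3   share  392   Kai    6915
1        7   click   91   Kai    7318
2        2    view  166   Tom    4319
3        4    view  121   Kai    4319
4        8   click  404   Kai    7318
5        7  logout  224  Hana    2202
drop duplicate action (keep=last):
   retries  action    n  user  kbytes
0        3   share  392   Kai    6915
3        4    view  121   Kai    4319
4        8   click  404   Kai    7318
5        7  logout  224  Hana    2202
group by user, sum of n:
        n
user     
Hana  224
Kai   917
Finally, sum of column 'n' = 1141.

1141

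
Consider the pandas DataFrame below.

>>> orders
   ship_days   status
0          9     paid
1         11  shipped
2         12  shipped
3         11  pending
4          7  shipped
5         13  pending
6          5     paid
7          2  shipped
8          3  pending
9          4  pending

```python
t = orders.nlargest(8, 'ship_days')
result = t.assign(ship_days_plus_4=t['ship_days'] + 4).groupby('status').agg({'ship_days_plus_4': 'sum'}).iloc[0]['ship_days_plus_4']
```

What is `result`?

take 8 rows with largest ship_days:
   ship_days   status
5         13  pending
2         12  shipped
1         11  shipped
3         11  pending
0          9     paid
4          7  shipped
6          5     paid
9          4  pending
add column ship_days_plus_4 = t['ship_days'] + 4:
   ship_days   status  ship_days_plus_4
5         13  pending                17
2         12  shipped                16
1         11  shipped                15
3         11  pending                15
0          9     paid                13
4          7  shipped                11
6          5     paid                 9
9          4  pending                 8
group by status, sum of ship_days_plus_4:
         ship_days_plus_4
status                   
paid                   22
pending                40
shipped                42

22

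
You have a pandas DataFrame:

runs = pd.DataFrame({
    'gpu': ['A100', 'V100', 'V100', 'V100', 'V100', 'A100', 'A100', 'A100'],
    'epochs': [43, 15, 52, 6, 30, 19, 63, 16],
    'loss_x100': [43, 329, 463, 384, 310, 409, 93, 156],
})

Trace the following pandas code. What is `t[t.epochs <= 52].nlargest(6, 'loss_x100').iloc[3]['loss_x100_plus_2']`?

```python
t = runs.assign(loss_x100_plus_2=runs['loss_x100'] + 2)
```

331

add column loss_x100_plus_2 = runs['loss_x100'] + 2:
    gpu  epochs  loss_x100  loss_x100_plus_2
0  A100      43         43                45
1  V100      15        329               331
2  V100      52        463               465
3  V100       6        384               386
4  V100      30        310               312
5  A100      19        409               411
6  A100      63         93                95
7  A100      16        156               158
filter rows where epochs <= 52:
    gpu  epochs  loss_x100  loss_x100_plus_2
0  A100      43         43                45
1  V100      15        329               331
2  V100      52        463               465
3  V100       6        384               386
4  V100      30        310               312
5  A100      19        409               411
7  A100      16        156               158
take 6 rows with largest loss_x100:
    gpu  epochs  loss_x100  loss_x100_plus_2
2  V100      52        463               465
5  A100      19        409               411
3  V100       6        384               386
1  V100      15        329               331
4  V100      30        310               312
7  A100      16        156               158
So iloc[3]['loss_x100_plus_2'] = 331.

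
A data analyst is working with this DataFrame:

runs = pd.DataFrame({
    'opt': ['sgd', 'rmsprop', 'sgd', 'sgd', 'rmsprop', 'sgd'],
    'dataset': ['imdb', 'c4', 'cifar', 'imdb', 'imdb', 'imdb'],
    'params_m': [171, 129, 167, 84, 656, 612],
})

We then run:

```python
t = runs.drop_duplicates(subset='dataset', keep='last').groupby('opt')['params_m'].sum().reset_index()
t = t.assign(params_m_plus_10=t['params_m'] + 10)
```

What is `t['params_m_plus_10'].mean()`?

drop duplicate dataset (keep=last):
       opt dataset  params_m
1  rmsprop      c4       129
2      sgd   cifar       167
5      sgd    imdb       612
group by opt, sum of params_m:
opt
rmsprop    129
sgd        779
Name: params_m, dtype: int64
reset_index():
       opt  params_m
0  rmsprop       129
1      sgd       779
add column params_m_plus_10 = t['params_m'] + 10:
       opt  params_m  params_m_plus_10
0  rmsprop       129               139
1      sgd       779               789
The mean of column 'params_m_plus_10' is 464.0.

464.0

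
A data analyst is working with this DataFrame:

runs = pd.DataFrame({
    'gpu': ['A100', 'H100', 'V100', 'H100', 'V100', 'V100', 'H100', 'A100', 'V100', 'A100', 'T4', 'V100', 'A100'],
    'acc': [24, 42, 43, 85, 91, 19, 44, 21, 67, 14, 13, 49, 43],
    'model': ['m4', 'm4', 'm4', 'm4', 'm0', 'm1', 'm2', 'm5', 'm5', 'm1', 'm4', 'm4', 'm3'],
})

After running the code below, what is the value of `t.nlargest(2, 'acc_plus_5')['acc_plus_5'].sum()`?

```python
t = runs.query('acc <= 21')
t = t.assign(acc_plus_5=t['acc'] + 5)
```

filter rows where acc <= 21:
     gpu  acc model
5   V100   19    m1
7   A100   21    m5
9   A100   14    m1
10    T4   13    m4
add column acc_plus_5 = t['acc'] + 5:
     gpu  acc model  acc_plus_5
5   V100   19    m1          24
7   A100   21    m5          26
9   A100   14    m1          19
10    T4   13    m4          18
take 2 rows with largest acc_plus_5:
    gpu  acc model  acc_plus_5
7  A100   21    m5          26
5  V100   19    m1          24

50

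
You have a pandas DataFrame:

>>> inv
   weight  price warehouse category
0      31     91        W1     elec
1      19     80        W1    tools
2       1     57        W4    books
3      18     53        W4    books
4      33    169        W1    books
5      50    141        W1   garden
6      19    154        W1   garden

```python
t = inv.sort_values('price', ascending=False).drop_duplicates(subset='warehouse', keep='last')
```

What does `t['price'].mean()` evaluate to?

66.5

sort by price descending:
   weight  price warehouse category
4      33    169        W1    books
6      19    154        W1   garden
5      50    141        W1   garden
0      31     91        W1     elec
1      19     80        W1    tools
2       1     57        W4    books
3      18     53        W4    books
drop duplicate warehouse (keep=last):
   weight  price warehouse category
1      19     80        W1    tools
3      18     53        W4    books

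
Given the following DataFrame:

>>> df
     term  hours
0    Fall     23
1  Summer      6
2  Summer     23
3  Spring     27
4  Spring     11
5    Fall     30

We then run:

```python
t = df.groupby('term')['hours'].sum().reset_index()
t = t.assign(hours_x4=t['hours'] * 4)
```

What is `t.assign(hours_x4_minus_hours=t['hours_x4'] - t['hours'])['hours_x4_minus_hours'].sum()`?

group by term, sum of hours:
term
Fall      53
Spring    38
Summer    29
Name: hours, dtype: int64
reset_index():
     term  hours
0    Fall     53
1  Spring     38
2  Summer     29
add column hours_x4 = t['hours'] * 4:
     term  hours  hours_x4
0    Fall     53       212
1  Spring     38       152
2  Summer     29       116
add column hours_x4_minus_hours = t['hours_x4'] - t['hours']:
     term  hours  hours_x4  hours_x4_minus_hours
0    Fall     53       212                   159
1  Spring     38       152                   114
2  Summer     29       116                    87
Reading off the sum of column 'hours_x4_minus_hours', we get 360.

360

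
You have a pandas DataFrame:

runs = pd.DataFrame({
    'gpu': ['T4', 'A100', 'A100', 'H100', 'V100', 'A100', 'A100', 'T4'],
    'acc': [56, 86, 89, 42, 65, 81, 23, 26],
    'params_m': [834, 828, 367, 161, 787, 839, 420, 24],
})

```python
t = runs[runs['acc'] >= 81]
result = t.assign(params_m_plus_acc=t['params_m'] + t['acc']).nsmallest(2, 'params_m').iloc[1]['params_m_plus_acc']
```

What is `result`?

filter rows where acc >= 81:
    gpu  acc  params_m
1  A100   86       828
2  A100   89       367
5  A100   81       839
add column params_m_plus_acc = t['params_m'] + t['acc']:
    gpu  acc  params_m  params_m_plus_acc
1  A100   86       828                914
2  A100   89       367                456
5  A100   81       839                920
take 2 rows with smallest params_m:
    gpu  acc  params_m  params_m_plus_acc
2  A100   89       367                456
1  A100   86       828                914

914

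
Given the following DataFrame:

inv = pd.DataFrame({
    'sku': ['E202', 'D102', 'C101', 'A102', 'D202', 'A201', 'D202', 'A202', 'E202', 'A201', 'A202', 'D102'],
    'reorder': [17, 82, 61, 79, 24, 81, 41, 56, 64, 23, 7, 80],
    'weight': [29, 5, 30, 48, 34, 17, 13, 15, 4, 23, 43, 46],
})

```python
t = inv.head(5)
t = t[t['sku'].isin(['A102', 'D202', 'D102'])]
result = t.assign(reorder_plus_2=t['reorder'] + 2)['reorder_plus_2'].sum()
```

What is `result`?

191

take first 5 rows:
    sku  reorder  weight
0  E202       17      29
1  D102       82       5
2  C101       61      30
3  A102       79      48
4  D202       24      34
filter rows where sku in ['A102', 'D202', 'D102']:
    sku  reorder  weight
1  D102       82       5
3  A102       79      48
4  D202       24      34
add column reorder_plus_2 = t['reorder'] + 2:
    sku  reorder  weight  reorder_plus_2
1  D102       82       5              84
3  A102       79      48              81
4  D202       24      34              26
Then the sum of column 'reorder_plus_2': 191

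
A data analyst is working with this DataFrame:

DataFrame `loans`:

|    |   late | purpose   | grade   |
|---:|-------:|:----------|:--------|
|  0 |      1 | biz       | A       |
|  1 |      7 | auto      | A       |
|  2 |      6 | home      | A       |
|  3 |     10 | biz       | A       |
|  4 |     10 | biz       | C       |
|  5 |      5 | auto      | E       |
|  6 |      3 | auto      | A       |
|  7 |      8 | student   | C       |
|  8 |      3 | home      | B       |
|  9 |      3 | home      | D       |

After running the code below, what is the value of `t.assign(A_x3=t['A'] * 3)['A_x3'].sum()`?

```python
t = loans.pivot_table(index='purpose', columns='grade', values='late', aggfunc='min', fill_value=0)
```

pivot: rows=purpose, cols=grade, min(late):
grade    A  B   C  D  E
purpose                
auto     3  0   0  0  5
biz      1  0  10  0  0
home     6  3   0  3  0
student  0  0   8  0  0
add column A_x3 = t['A'] * 3:
grade    A  B   C  D  E  A_x3
purpose                      
auto     3  0   0  0  5     9
biz      1  0  10  0  0     3
home     6  3   0  3  0    18
student  0  0   8  0  0     0

30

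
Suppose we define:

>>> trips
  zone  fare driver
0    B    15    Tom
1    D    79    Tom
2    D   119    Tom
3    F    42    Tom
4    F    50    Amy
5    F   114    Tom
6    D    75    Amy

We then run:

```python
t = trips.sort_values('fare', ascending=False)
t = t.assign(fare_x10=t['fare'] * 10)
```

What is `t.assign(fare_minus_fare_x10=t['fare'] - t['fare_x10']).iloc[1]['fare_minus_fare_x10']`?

-1026

sort by fare descending:
  zone  fare driver
2    D   119    Tom
5    F   114    Tom
1    D    79    Tom
6    D    75    Amy
4    F    50    Amy
3    F    42    Tom
0    B    15    Tom
add column fare_x10 = t['fare'] * 10:
  zone  fare driver  fare_x10
2    D   119    Tom      1190
5    F   114    Tom      1140
1    D    79    Tom       790
6    D    75    Amy       750
4    F    50    Amy       500
3    F    42    Tom       420
0    B    15    Tom       150
add column fare_minus_fare_x10 = t['fare'] - t['fare_x10']:
  zone  fare driver  fare_x10  fare_minus_fare_x10
2    D   119    Tom      1190                -1071
5    F   114    Tom      1140                -1026
1    D    79    Tom       790                 -711
6    D    75    Amy       750                 -675
4    F    50    Amy       500                 -450
3    F    42    Tom       420                 -378
0    B    15    Tom       150                 -135
value at position 1, column 'fare_minus_fare_x10' → -1026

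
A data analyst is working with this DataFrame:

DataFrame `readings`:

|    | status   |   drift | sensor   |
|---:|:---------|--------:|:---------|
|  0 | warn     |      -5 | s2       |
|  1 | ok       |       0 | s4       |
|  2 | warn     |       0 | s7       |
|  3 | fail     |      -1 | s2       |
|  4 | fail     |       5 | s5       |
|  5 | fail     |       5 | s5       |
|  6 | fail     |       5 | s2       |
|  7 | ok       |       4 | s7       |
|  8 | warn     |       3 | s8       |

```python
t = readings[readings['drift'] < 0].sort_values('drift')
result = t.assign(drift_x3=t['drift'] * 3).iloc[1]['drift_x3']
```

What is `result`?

-3

filter rows where drift < 0:
  status  drift sensor
0   warn     -5     s2
3   fail     -1     s2
sort by drift:
  status  drift sensor
0   warn     -5     s2
3   fail     -1     s2
add column drift_x3 = t['drift'] * 3:
  status  drift sensor  drift_x3
0   warn     -5     s2       -15
3   fail     -1     s2        -3
Finally, value at position 1, column 'drift_x3' = -3.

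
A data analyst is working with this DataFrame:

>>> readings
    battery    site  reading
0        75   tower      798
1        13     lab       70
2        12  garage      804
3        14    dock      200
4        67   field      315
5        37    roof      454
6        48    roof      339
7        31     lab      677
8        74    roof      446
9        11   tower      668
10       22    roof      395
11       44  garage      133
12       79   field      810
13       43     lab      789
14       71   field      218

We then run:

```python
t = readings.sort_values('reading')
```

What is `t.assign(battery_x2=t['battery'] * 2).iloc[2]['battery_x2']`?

sort by reading:
    battery    site  reading
1        13     lab       70
11       44  garage      133
3        14    dock      200
14       71   field      218
4        67   field      315
6        48    roof      339
10       22    roof      395
8        74    roof      446
5        37    roof      454
9        11   tower      668
7        31     lab      677
13       43     lab      789
0        75   tower      798
2        12  garage      804
12       79   field      810
add column battery_x2 = t['battery'] * 2:
    battery    site  reading  battery_x2
1        13     lab       70          26
11       44  garage      133          88
3        14    dock      200          28
14       71   field      218         142
4        67   field      315         134
6        48    roof      339          96
10       22    roof      395          44
8        74    roof      446         148
5        37    roof      454          74
9        11   tower      668          22
7        31     lab      677          62
13       43     lab      789          86
0        75   tower      798         150
2        12  garage      804          24
12       79   field      810         158
The value at position 2, column 'battery_x2' is 28.

28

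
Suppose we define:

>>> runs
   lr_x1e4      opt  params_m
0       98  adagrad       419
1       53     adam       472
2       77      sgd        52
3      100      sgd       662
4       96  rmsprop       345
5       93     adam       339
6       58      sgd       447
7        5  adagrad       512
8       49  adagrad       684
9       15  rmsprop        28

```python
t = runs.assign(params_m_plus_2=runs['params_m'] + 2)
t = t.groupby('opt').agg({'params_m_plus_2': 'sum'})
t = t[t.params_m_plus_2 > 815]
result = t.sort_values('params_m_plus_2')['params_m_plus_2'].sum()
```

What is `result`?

add column params_m_plus_2 = runs['params_m'] + 2:
   lr_x1e4      opt  params_m  params_m_plus_2
0       98  adagrad       419              421
1       53     adam       472              474
2       77      sgd        52               54
3      100      sgd       662              664
4       96  rmsprop       345              347
5       93     adam       339              341
6       58      sgd       447              449
7        5  adagrad       512              514
8       49  adagrad       684              686
9       15  rmsprop        28               30
group by opt, sum of params_m_plus_2:
         params_m_plus_2
opt                     
adagrad             1621
adam                 815
rmsprop              377
sgd                 1167
filter rows where params_m_plus_2 > 815:
         params_m_plus_2
opt                     
adagrad             1621
sgd                 1167
sort by params_m_plus_2:
         params_m_plus_2
opt                     
sgd                 1167
adagrad             1621
So sum() = 2788.

2788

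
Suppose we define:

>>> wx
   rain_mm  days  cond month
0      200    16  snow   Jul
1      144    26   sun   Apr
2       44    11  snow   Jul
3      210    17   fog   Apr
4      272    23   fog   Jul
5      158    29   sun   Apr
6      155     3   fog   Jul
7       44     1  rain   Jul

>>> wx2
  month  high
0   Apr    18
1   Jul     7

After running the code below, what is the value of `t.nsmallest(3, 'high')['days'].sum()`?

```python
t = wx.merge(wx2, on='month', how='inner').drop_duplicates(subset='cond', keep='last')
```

merge on 'month' (how='inner') → 8 rows:
   rain_mm  days  cond month  high
0      200    16  snow   Jul     7
1      144    26   sun   Apr    18
2       44    11  snow   Jul     7
3      210    17   fog   Apr    18
4      272    23   fog   Jul     7
5      158    29   sun   Apr    18
6      155     3   fog   Jul     7
7       44     1  rain   Jul     7
drop duplicate cond (keep=last):
   rain_mm  days  cond month  high
2       44    11  snow   Jul     7
5      158    29   sun   Apr    18
6      155     3   fog   Jul     7
7       44     1  rain   Jul     7
take 3 rows with smallest high:
   rain_mm  days  cond month  high
2       44    11  snow   Jul     7
6      155     3   fog   Jul     7
7       44     1  rain   Jul     7
sum of column 'days' → 15

15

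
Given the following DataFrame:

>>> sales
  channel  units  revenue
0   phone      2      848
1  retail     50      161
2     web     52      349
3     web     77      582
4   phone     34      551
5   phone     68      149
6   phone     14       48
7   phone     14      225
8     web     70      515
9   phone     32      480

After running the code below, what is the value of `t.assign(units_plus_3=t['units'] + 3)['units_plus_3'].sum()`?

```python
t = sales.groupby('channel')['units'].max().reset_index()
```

group by channel, max of units:
channel
phone     68
retail    50
web       77
Name: units, dtype: int64
reset_index():
  channel  units
0   phone     68
1  retail     50
2     web     77
add column units_plus_3 = t['units'] + 3:
  channel  units  units_plus_3
0   phone     68            71
1  retail     50            53
2     web     77            80
Finally, sum of column 'units_plus_3' = 204.

204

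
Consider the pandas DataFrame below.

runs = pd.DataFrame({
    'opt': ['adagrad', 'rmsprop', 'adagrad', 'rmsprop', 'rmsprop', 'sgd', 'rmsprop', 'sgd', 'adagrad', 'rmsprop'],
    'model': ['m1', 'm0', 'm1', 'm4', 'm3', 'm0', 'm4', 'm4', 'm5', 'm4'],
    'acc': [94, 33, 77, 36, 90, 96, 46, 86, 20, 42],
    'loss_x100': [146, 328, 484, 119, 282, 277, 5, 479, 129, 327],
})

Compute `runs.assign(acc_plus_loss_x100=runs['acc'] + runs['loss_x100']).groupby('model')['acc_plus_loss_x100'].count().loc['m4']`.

4

add column acc_plus_loss_x100 = runs['acc'] + runs['loss_x100']:
       opt model  acc  loss_x100  acc_plus_loss_x100
0  adagrad    m1   94        146                 240
1  rmsprop    m0   33        328                 361
2  adagrad    m1   77        484                 561
3  rmsprop    m4   36        119                 155
4  rmsprop    m3   90        282                 372
5      sgd    m0   96        277                 373
6  rmsprop    m4   46          5                  51
7      sgd    m4   86        479                 565
8  adagrad    m5   20        129                 149
9  rmsprop    m4   42        327                 369
group by model, count of acc_plus_loss_x100:
model
m0    2
m1    2
m3    1
m4    4
m5    1
Name: acc_plus_loss_x100, dtype: int64
Finally, value at index 'm4' = 4.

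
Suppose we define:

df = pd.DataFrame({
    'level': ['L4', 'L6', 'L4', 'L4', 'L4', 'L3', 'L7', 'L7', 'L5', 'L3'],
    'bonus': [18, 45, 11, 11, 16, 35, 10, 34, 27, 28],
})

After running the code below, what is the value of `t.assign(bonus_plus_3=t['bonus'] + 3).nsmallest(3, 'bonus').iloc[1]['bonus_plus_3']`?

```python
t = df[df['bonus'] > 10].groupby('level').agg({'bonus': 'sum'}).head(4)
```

48

filter rows where bonus > 10:
  level  bonus
0    L4     18
1    L6     45
2    L4     11
3    L4     11
4    L4     16
5    L3     35
7    L7     34
8    L5     27
9    L3     28
group by level, sum of bonus:
       bonus
level       
L3        63
L4        56
L5        27
L6        45
L7        34
take first 4 rows:
       bonus
level       
L3        63
L4        56
L5        27
L6        45
add column bonus_plus_3 = t['bonus'] + 3:
       bonus  bonus_plus_3
level                     
L3        63            66
L4        56            59
L5        27            30
L6        45            48
take 3 rows with smallest bonus:
       bonus  bonus_plus_3
level                     
L5        27            30
L6        45            48
L4        56            59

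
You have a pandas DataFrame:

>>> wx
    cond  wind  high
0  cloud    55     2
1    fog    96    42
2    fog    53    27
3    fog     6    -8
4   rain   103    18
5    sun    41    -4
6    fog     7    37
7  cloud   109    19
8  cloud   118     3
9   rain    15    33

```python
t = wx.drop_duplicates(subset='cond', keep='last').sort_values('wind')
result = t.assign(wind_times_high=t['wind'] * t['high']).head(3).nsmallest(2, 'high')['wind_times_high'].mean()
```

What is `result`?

165.5

drop duplicate cond (keep=last):
    cond  wind  high
5    sun    41    -4
6    fog     7    37
8  cloud   118     3
9   rain    15    33
sort by wind:
    cond  wind  high
6    fog     7    37
9   rain    15    33
5    sun    41    -4
8  cloud   118     3
add column wind_times_high = t['wind'] * t['high']:
    cond  wind  high  wind_times_high
6    fog     7    37              259
9   rain    15    33              495
5    sun    41    -4             -164
8  cloud   118     3              354
take first 3 rows:
   cond  wind  high  wind_times_high
6   fog     7    37              259
9  rain    15    33              495
5   sun    41    -4             -164
take 2 rows with smallest high:
   cond  wind  high  wind_times_high
5   sun    41    -4             -164
9  rain    15    33              495
Hence 165.5.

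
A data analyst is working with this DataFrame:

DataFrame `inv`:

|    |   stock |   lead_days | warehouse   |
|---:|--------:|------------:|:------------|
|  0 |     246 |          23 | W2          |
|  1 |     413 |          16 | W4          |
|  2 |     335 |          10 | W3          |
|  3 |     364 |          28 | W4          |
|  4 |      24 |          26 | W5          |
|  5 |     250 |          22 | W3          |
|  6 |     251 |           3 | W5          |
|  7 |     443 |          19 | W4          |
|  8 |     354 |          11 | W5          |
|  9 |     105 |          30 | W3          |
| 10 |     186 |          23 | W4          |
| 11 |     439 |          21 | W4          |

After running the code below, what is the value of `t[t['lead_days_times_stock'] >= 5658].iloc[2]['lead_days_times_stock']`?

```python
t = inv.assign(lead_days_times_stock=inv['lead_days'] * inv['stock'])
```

add column lead_days_times_stock = inv['lead_days'] * inv['stock']:
    stock  lead_days warehouse  lead_days_times_stock
0     246         23        W2                   5658
1     413         16        W4                   6608
2     335         10        W3                   3350
3     364         28        W4                  10192
4      24         26        W5                    624
5     250         22        W3                   5500
6     251          3        W5                    753
7     443         19        W4                   8417
8     354         11        W5                   3894
9     105         30        W3                   3150
10    186         23        W4                   4278
11    439         21        W4                   9219
filter rows where lead_days_times_stock >= 5658:
    stock  lead_days warehouse  lead_days_times_stock
0     246         23        W2                   5658
1     413         16        W4                   6608
3     364         28        W4                  10192
7     443         19        W4                   8417
11    439         21        W4                   9219
Reading off the value at position 2, column 'lead_days_times_stock', we get 10192.

10192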